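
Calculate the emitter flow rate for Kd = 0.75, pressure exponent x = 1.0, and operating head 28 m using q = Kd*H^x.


q = Kd * H^x = 0.75 * 28^1.0 = 0.75 * 28.000000

21.0000 L/h


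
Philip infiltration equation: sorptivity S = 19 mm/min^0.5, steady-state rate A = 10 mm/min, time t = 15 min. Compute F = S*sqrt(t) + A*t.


F = S*sqrt(t) + A*t
F = 19*sqrt(15) + 10*15
F = 19*3.872983 + 150

223.5867 mm


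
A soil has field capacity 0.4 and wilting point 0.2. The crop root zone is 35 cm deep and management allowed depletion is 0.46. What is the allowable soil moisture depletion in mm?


SMD = (FC - PWP) * d * MAD * 10
SMD = (0.4 - 0.2) * 35 * 0.46 * 10
SMD = 0.2000 * 35 * 0.46 * 10

32.2000 mm


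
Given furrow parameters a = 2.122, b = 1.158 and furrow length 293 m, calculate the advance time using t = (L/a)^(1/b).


t = (L/a)^(1/b)
t = (293/2.122)^(1/1.158)
t = 138.077286^(1/1.158)

70.4887 min


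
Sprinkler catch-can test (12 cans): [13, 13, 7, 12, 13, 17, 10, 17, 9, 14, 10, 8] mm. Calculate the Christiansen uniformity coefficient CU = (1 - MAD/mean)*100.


mean = 11.916667 mm
MAD = 2.597222 mm
CU = (1 - 2.597222/11.916667)*100

78.2051 %


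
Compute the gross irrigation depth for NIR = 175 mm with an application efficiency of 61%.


Ea = 61% = 0.61
GID = NIR / Ea = 175 / 0.61 = 286.8852 mm

286.8852 mm


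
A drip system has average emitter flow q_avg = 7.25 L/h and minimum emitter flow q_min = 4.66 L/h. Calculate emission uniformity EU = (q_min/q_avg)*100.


EU = (q_min/q_avg)*100 = (4.66/7.25)*100 = 64.2759%

64.2759 %


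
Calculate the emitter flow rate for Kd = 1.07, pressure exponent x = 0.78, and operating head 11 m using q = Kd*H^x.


q = Kd * H^x = 1.07 * 11^0.78 = 1.07 * 6.490622

6.9450 L/h


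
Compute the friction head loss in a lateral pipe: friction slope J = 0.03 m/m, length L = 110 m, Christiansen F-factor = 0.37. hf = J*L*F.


hf = J * L * F = 0.03 * 110 * 0.37 = 1.2210 m

1.2210 m


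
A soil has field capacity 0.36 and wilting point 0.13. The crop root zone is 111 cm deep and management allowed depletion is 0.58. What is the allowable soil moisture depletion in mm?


SMD = (FC - PWP) * d * MAD * 10
SMD = (0.36 - 0.13) * 111 * 0.58 * 10
SMD = 0.2300 * 111 * 0.58 * 10

148.0740 mm


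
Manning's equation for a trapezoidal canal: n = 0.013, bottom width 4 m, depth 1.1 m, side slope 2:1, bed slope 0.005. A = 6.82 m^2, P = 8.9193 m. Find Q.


R = A/P = 6.82/8.9193 = 0.764634
Q = (1/0.013) * 6.82 * 0.764634^(2/3) * 0.005^0.5

31.0190 m^3/s


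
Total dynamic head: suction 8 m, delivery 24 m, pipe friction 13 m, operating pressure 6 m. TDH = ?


TDH = Hs + Hd + hf + Hp = 8 + 24 + 13 + 6 = 51

51 m


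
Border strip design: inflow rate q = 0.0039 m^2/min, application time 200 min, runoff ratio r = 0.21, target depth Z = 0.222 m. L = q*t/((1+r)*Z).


L = q*t/((1+r)*Z)
L = 0.0039*200/((1+0.21)*0.222)
L = 0.78/0.26862

2.9037 m


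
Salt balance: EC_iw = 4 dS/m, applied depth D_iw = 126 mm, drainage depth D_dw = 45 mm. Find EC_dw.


EC_dw = EC_iw * D_iw / D_dw
EC_dw = 4 * 126 / 45
EC_dw = 504 / 45

11.2000 dS/m


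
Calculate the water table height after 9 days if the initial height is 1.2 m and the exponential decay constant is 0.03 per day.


m = m0 * exp(-k*t)
m = 1.2 * exp(-0.03 * 9)
m = 1.2 * exp(-0.2700)

0.9161 m


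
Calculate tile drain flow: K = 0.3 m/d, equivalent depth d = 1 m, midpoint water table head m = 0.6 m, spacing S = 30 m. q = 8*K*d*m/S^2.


q = 8*K*d*m/S^2
q = 8*0.3*1*0.6/30^2
q = 1.4400 / 900

0.0016 m/d


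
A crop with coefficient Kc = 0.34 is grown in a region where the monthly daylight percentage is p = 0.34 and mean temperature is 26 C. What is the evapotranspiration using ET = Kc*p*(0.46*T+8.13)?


ET = Kc * p * (0.46*T + 8.13)
ET = 0.34 * 0.34 * (0.46*26 + 8.13)
ET = 0.34 * 0.34 * 20.0900

2.3224 mm/day


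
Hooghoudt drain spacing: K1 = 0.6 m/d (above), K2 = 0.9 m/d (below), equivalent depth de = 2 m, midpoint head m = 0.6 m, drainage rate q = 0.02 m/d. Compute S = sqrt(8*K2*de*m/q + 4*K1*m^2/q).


S^2 = 8*K2*de*m/q + 4*K1*m^2/q
S^2 = 8*0.9*2*0.6/0.02 + 4*0.6*0.6^2/0.02
S = sqrt(475.2000)

21.7991 m


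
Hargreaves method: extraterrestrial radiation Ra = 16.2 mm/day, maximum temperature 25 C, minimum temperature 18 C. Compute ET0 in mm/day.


Tmean = (Tmax + Tmin)/2 = (25 + 18)/2 = 21.5
ET0 = 0.0023 * 16.2 * (21.5 + 17.8) * sqrt(25 - 18)
ET0 = 0.0023 * 16.2 * 39.3 * 2.645751

3.8742 mm/day


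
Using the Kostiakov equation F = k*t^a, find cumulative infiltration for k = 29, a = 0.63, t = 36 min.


F = k * t^a = 29 * 36^0.63
F = 29 * 9.560279

277.2481 mm


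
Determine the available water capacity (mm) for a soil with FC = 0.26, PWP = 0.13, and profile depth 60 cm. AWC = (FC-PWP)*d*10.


AWC = (FC - PWP) * d * 10
AWC = (0.26 - 0.13) * 60 * 10
AWC = 0.1300 * 60 * 10

78.0000 mm


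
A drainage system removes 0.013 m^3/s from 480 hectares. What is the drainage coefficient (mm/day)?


DC = Q * 86400 / (A * 10000) * 1000
DC = 0.013 * 86400 / (480 * 10000) * 1000
DC = 1123200.0000 / 4800000

0.2340 mm/day


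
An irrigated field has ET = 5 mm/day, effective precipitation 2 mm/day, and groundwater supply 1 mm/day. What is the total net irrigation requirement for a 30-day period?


Daily deficit = ET - Pe - GW = 5 - 2 - 1 = 2 mm/day
NIR = 2 * 30 = 60 mm

60.0000 mm


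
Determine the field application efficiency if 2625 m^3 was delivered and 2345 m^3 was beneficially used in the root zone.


Ea = V_root / V_field * 100 = 2345 / 2625 * 100 = 89.3333%

89.3333 %


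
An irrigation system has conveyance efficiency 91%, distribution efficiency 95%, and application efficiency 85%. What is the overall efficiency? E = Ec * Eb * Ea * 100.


Ec = 0.91, Eb = 0.95, Ea = 0.85
E = 0.91 * 0.95 * 0.85 * 100 = 73.4825%

73.4825 %


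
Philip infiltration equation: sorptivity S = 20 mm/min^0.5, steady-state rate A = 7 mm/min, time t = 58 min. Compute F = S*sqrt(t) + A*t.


F = S*sqrt(t) + A*t
F = 20*sqrt(58) + 7*58
F = 20*7.615773 + 406

558.3155 mm


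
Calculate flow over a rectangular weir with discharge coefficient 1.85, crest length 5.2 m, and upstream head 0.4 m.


Q = C * L * H^(3/2) = 1.85 * 5.2 * 0.4^1.5 = 1.85 * 5.2 * 0.252982

2.4337 m^3/s


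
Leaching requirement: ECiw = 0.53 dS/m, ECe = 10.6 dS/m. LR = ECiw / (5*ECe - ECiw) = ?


LR = ECiw / (5*ECe - ECiw)
LR = 0.53 / (5*10.6 - 0.53)
LR = 0.53 / 52.4700

0.0101


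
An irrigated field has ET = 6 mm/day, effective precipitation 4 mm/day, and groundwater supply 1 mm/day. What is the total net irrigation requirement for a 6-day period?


Daily deficit = ET - Pe - GW = 6 - 4 - 1 = 1 mm/day
NIR = 1 * 6 = 6 mm

6.0000 mm


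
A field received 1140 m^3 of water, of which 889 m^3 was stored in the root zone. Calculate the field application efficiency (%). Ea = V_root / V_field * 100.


Ea = V_root / V_field * 100 = 889 / 1140 * 100 = 77.9825%

77.9825 %


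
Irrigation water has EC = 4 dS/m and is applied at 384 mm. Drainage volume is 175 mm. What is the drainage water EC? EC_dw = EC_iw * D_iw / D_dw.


EC_dw = EC_iw * D_iw / D_dw
EC_dw = 4 * 384 / 175
EC_dw = 1536 / 175

8.7771 dS/m


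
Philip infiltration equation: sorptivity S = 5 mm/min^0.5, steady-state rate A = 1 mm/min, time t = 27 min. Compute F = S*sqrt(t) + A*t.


F = S*sqrt(t) + A*t
F = 5*sqrt(27) + 1*27
F = 5*5.196152 + 27

52.9808 mm


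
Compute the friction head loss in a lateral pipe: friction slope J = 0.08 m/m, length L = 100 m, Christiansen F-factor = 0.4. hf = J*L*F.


hf = J * L * F = 0.08 * 100 * 0.4 = 3.2000 m

3.2000 m


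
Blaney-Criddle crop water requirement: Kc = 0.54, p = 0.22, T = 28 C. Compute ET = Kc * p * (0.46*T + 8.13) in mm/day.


ET = Kc * p * (0.46*T + 8.13)
ET = 0.54 * 0.22 * (0.46*28 + 8.13)
ET = 0.54 * 0.22 * 21.0100

2.4960 mm/day


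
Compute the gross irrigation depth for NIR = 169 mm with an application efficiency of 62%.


Ea = 62% = 0.62
GID = NIR / Ea = 169 / 0.62 = 272.5806 mm

272.5806 mm


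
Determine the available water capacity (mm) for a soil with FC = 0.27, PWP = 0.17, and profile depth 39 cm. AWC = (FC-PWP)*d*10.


AWC = (FC - PWP) * d * 10
AWC = (0.27 - 0.17) * 39 * 10
AWC = 0.1000 * 39 * 10

39.0000 mm


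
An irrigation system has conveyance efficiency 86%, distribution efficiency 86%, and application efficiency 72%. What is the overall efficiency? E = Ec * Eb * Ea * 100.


Ec = 0.86, Eb = 0.86, Ea = 0.72
E = 0.86 * 0.86 * 0.72 * 100 = 53.2512%

53.2512 %


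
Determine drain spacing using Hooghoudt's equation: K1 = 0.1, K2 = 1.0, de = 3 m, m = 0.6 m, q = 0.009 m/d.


S^2 = 8*K2*de*m/q + 4*K1*m^2/q
S^2 = 8*1.0*3*0.6/0.009 + 4*0.1*0.6^2/0.009
S = sqrt(1616.0000)

40.1995 m


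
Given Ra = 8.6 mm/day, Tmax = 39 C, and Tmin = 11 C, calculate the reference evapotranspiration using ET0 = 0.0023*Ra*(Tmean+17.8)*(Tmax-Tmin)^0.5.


Tmean = (Tmax + Tmin)/2 = (39 + 11)/2 = 25.0
ET0 = 0.0023 * 8.6 * (25.0 + 17.8) * sqrt(39 - 11)
ET0 = 0.0023 * 8.6 * 42.8 * 5.291503

4.4797 mm/day


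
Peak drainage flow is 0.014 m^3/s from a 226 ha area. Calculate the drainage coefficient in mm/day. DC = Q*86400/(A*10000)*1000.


DC = Q * 86400 / (A * 10000) * 1000
DC = 0.014 * 86400 / (226 * 10000) * 1000
DC = 1209600.0000 / 2260000

0.5352 mm/day


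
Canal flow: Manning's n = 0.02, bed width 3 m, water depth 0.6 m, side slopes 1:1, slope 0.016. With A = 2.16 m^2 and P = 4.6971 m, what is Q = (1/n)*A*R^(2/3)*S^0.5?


R = A/P = 2.16/4.6971 = 0.459858
Q = (1/0.02) * 2.16 * 0.459858^(2/3) * 0.016^0.5

8.1389 m^3/s


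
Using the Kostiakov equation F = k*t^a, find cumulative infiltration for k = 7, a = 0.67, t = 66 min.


F = k * t^a = 7 * 66^0.67
F = 7 * 16.561300

115.9291 mm


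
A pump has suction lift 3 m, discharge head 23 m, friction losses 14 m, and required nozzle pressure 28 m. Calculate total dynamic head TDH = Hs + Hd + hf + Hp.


TDH = Hs + Hd + hf + Hp = 3 + 23 + 14 + 28 = 68

68 m


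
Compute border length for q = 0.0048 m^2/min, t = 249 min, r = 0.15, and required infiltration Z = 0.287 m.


L = q*t/((1+r)*Z)
L = 0.0048*249/((1+0.15)*0.287)
L = 1.1952/0.33005

3.6213 m


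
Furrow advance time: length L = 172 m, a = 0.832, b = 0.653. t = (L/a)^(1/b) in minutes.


t = (L/a)^(1/b)
t = (172/0.832)^(1/0.653)
t = 206.730769^(1/0.653)

3513.9575 min


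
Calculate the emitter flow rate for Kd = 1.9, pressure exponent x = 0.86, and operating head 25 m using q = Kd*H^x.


q = Kd * H^x = 1.9 * 25^0.86 = 1.9 * 15.930463

30.2679 L/h


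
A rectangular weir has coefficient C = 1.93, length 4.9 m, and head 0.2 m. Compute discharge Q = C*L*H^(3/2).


Q = C * L * H^(3/2) = 1.93 * 4.9 * 0.2^1.5 = 1.93 * 4.9 * 0.089443

0.8459 m^3/s


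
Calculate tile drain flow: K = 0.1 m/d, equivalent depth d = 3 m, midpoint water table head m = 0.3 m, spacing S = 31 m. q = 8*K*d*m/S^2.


q = 8*K*d*m/S^2
q = 8*0.1*3*0.3/31^2
q = 0.7200 / 961

7.4922e-04 m/d


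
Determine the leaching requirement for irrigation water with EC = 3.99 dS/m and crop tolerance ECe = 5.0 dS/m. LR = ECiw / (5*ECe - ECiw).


LR = ECiw / (5*ECe - ECiw)
LR = 3.99 / (5*5.0 - 3.99)
LR = 3.99 / 21.0100

0.1899


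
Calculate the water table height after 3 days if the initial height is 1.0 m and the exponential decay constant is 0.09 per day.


m = m0 * exp(-k*t)
m = 1.0 * exp(-0.09 * 3)
m = 1.0 * exp(-0.2700)

0.7634 m


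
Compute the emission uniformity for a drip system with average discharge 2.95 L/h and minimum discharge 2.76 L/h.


EU = (q_min/q_avg)*100 = (2.76/2.95)*100 = 93.5593%

93.5593 %


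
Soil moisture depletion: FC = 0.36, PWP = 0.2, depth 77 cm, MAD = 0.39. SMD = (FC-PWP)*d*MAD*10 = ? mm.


SMD = (FC - PWP) * d * MAD * 10
SMD = (0.36 - 0.2) * 77 * 0.39 * 10
SMD = 0.1600 * 77 * 0.39 * 10

48.0480 mm


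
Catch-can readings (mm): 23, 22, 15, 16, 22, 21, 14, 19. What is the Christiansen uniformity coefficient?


mean = 19.000000 mm
MAD = 3.000000 mm
CU = (1 - 3.000000/19.000000)*100

84.2105 %


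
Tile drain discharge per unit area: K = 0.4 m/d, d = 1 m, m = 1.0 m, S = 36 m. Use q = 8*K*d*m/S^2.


q = 8*K*d*m/S^2
q = 8*0.4*1*1.0/36^2
q = 3.2000 / 1296

0.0025 m/d


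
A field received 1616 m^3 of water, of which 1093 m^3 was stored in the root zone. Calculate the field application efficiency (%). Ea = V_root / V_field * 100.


Ea = V_root / V_field * 100 = 1093 / 1616 * 100 = 67.6361%

67.6361 %


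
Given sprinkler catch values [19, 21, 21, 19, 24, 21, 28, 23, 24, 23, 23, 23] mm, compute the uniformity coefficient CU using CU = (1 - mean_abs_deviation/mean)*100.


mean = 22.416667 mm
MAD = 1.847222 mm
CU = (1 - 1.847222/22.416667)*100

91.7596 %


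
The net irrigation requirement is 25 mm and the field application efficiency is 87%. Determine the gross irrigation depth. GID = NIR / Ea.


Ea = 87% = 0.87
GID = NIR / Ea = 25 / 0.87 = 28.7356 mm

28.7356 mm


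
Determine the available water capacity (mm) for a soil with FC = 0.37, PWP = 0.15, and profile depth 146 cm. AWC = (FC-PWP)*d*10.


AWC = (FC - PWP) * d * 10
AWC = (0.37 - 0.15) * 146 * 10
AWC = 0.2200 * 146 * 10

321.2000 mm


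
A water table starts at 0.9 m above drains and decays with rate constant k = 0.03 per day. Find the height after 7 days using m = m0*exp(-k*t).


m = m0 * exp(-k*t)
m = 0.9 * exp(-0.03 * 7)
m = 0.9 * exp(-0.2100)

0.7295 m


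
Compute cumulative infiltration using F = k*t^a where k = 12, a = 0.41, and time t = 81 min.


F = k * t^a = 12 * 81^0.41
F = 12 * 6.060087

72.7210 mm


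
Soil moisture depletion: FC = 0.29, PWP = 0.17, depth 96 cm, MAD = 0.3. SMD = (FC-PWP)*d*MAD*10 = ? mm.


SMD = (FC - PWP) * d * MAD * 10
SMD = (0.29 - 0.17) * 96 * 0.3 * 10
SMD = 0.1200 * 96 * 0.3 * 10

34.5600 mm


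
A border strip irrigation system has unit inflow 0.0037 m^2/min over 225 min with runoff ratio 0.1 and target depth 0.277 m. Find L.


L = q*t/((1+r)*Z)
L = 0.0037*225/((1+0.1)*0.277)
L = 0.8325/0.3047

2.7322 m


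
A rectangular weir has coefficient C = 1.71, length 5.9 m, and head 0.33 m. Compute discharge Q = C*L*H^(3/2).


Q = C * L * H^(3/2) = 1.71 * 5.9 * 0.33^1.5 = 1.71 * 5.9 * 0.189571

1.9126 m^3/s


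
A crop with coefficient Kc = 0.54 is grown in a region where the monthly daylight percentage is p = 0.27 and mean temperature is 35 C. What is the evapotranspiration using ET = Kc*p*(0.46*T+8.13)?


ET = Kc * p * (0.46*T + 8.13)
ET = 0.54 * 0.27 * (0.46*35 + 8.13)
ET = 0.54 * 0.27 * 24.2300

3.5327 mm/day


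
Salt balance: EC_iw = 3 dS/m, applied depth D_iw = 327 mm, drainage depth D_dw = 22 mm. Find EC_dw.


EC_dw = EC_iw * D_iw / D_dw
EC_dw = 3 * 327 / 22
EC_dw = 981 / 22

44.5909 dS/m


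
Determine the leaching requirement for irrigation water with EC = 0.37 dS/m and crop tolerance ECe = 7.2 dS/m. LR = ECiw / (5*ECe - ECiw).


LR = ECiw / (5*ECe - ECiw)
LR = 0.37 / (5*7.2 - 0.37)
LR = 0.37 / 35.6300

0.0104


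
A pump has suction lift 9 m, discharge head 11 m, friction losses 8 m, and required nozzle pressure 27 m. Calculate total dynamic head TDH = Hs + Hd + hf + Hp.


TDH = Hs + Hd + hf + Hp = 9 + 11 + 8 + 27 = 55

55 m


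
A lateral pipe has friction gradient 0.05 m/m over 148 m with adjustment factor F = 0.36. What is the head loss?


hf = J * L * F = 0.05 * 148 * 0.36 = 2.6640 m

2.6640 m


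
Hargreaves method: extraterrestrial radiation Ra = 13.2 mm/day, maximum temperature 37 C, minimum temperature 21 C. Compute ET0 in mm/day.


Tmean = (Tmax + Tmin)/2 = (37 + 21)/2 = 29.0
ET0 = 0.0023 * 13.2 * (29.0 + 17.8) * sqrt(37 - 21)
ET0 = 0.0023 * 13.2 * 46.8 * 4.000000

5.6834 mm/day


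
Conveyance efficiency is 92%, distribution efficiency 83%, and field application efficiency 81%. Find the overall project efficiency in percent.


Ec = 0.92, Eb = 0.83, Ea = 0.81
E = 0.92 * 0.83 * 0.81 * 100 = 61.8516%

61.8516 %


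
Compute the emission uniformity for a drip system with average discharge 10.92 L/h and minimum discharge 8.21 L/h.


EU = (q_min/q_avg)*100 = (8.21/10.92)*100 = 75.1832%

75.1832 %


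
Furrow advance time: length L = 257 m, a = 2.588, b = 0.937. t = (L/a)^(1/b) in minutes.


t = (L/a)^(1/b)
t = (257/2.588)^(1/0.937)
t = 99.304482^(1/0.937)

135.2810 min


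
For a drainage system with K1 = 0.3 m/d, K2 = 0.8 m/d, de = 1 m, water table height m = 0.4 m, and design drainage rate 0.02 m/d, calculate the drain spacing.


S^2 = 8*K2*de*m/q + 4*K1*m^2/q
S^2 = 8*0.8*1*0.4/0.02 + 4*0.3*0.4^2/0.02
S = sqrt(137.6000)

11.7303 m


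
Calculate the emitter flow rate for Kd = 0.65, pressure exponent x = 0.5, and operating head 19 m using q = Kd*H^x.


q = Kd * H^x = 0.65 * 19^0.5 = 0.65 * 4.358899

2.8333 L/h


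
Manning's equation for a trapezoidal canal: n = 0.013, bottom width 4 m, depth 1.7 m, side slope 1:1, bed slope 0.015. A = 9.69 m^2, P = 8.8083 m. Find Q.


R = A/P = 9.69/8.8083 = 1.100099
Q = (1/0.013) * 9.69 * 1.100099^(2/3) * 0.015^0.5

97.2853 m^3/s


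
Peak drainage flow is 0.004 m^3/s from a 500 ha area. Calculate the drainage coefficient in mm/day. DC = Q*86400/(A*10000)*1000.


DC = Q * 86400 / (A * 10000) * 1000
DC = 0.004 * 86400 / (500 * 10000) * 1000
DC = 345600.0000 / 5000000

0.0691 mm/day


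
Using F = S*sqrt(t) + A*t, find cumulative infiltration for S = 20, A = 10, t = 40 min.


F = S*sqrt(t) + A*t
F = 20*sqrt(40) + 10*40
F = 20*6.324555 + 400

526.4911 mm


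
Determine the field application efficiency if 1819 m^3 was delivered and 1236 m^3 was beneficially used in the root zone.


Ea = V_root / V_field * 100 = 1236 / 1819 * 100 = 67.9494%

67.9494 %


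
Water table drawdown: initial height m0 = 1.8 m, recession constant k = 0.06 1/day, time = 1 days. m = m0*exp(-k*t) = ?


m = m0 * exp(-k*t)
m = 1.8 * exp(-0.06 * 1)
m = 1.8 * exp(-0.0600)

1.6952 m


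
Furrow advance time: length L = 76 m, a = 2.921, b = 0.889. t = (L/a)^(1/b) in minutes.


t = (L/a)^(1/b)
t = (76/2.921)^(1/0.889)
t = 26.018487^(1/0.889)

39.0835 min


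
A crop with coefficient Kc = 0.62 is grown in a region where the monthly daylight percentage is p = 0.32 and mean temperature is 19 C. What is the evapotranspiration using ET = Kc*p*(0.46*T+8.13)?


ET = Kc * p * (0.46*T + 8.13)
ET = 0.62 * 0.32 * (0.46*19 + 8.13)
ET = 0.62 * 0.32 * 16.8700

3.3470 mm/day


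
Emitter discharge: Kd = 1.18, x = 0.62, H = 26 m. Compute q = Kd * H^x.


q = Kd * H^x = 1.18 * 26^0.62 = 1.18 * 7.538475

8.8954 L/h


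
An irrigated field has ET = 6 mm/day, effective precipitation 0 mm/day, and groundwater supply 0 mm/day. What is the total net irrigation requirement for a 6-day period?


Daily deficit = ET - Pe - GW = 6 - 0 - 0 = 6 mm/day
NIR = 6 * 6 = 36 mm

36.0000 mm


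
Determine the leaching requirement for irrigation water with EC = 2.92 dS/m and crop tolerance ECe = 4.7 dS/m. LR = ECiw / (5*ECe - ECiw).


LR = ECiw / (5*ECe - ECiw)
LR = 2.92 / (5*4.7 - 2.92)
LR = 2.92 / 20.5800

0.1419


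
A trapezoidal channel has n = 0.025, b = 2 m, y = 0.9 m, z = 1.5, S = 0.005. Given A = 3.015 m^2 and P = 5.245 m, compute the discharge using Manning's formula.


R = A/P = 3.015/5.245 = 0.574833
Q = (1/0.025) * 3.015 * 0.574833^(2/3) * 0.005^0.5

5.8956 m^3/s


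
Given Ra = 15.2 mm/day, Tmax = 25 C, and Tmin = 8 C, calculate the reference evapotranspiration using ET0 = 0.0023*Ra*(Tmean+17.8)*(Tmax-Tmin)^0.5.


Tmean = (Tmax + Tmin)/2 = (25 + 8)/2 = 16.5
ET0 = 0.0023 * 15.2 * (16.5 + 17.8) * sqrt(25 - 8)
ET0 = 0.0023 * 15.2 * 34.3 * 4.123106

4.9441 mm/day


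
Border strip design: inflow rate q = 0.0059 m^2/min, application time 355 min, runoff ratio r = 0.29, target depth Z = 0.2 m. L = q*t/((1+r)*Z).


L = q*t/((1+r)*Z)
L = 0.0059*355/((1+0.29)*0.2)
L = 2.0945/0.258

8.1182 m


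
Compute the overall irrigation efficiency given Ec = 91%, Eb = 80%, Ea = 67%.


Ec = 0.91, Eb = 0.8, Ea = 0.67
E = 0.91 * 0.8 * 0.67 * 100 = 48.7760%

48.7760 %


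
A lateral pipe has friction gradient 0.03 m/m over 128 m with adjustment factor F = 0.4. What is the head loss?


hf = J * L * F = 0.03 * 128 * 0.4 = 1.5360 m

1.5360 m


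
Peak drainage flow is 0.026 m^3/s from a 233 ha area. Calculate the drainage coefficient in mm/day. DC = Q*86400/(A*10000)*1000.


DC = Q * 86400 / (A * 10000) * 1000
DC = 0.026 * 86400 / (233 * 10000) * 1000
DC = 2246400.0000 / 2330000

0.9641 mm/day


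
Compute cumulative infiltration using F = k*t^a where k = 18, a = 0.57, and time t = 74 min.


F = k * t^a = 18 * 74^0.57
F = 18 * 11.626850

209.2833 mm


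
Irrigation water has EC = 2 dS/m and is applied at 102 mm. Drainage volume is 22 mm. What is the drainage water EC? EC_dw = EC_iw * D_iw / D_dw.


EC_dw = EC_iw * D_iw / D_dw
EC_dw = 2 * 102 / 22
EC_dw = 204 / 22

9.2727 dS/m


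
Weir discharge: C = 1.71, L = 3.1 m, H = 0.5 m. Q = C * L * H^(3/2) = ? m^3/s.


Q = C * L * H^(3/2) = 1.71 * 3.1 * 0.5^1.5 = 1.71 * 3.1 * 0.353553

1.8742 m^3/s


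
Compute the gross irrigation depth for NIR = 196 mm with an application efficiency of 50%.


Ea = 50% = 0.5
GID = NIR / Ea = 196 / 0.5 = 392.0000 mm

392.0000 mm


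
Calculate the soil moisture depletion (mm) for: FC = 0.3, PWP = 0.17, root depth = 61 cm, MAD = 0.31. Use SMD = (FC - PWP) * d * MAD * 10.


SMD = (FC - PWP) * d * MAD * 10
SMD = (0.3 - 0.17) * 61 * 0.31 * 10
SMD = 0.1300 * 61 * 0.31 * 10

24.5830 mm


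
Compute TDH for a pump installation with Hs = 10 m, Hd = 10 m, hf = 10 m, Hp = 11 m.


TDH = Hs + Hd + hf + Hp = 10 + 10 + 10 + 11 = 41

41 m


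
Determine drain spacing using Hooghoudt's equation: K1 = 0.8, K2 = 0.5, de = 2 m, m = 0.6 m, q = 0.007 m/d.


S^2 = 8*K2*de*m/q + 4*K1*m^2/q
S^2 = 8*0.5*2*0.6/0.007 + 4*0.8*0.6^2/0.007
S = sqrt(850.2857)

29.1597 m


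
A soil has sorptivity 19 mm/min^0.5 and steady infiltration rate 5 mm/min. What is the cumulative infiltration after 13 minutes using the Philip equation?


F = S*sqrt(t) + A*t
F = 19*sqrt(13) + 5*13
F = 19*3.605551 + 65

133.5055 mm


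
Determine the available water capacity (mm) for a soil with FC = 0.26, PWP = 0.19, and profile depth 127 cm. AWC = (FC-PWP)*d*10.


AWC = (FC - PWP) * d * 10
AWC = (0.26 - 0.19) * 127 * 10
AWC = 0.0700 * 127 * 10

88.9000 mm


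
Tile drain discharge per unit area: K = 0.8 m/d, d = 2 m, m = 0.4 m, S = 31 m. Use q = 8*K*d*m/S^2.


q = 8*K*d*m/S^2
q = 8*0.8*2*0.4/31^2
q = 5.1200 / 961

0.0053 m/d


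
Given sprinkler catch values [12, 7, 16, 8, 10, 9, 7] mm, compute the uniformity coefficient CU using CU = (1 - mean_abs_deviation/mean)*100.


mean = 9.857143 mm
MAD = 2.408163 mm
CU = (1 - 2.408163/9.857143)*100

75.5694 %


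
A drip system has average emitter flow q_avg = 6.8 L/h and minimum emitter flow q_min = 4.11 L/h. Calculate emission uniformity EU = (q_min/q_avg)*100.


EU = (q_min/q_avg)*100 = (4.11/6.8)*100 = 60.4412%

60.4412 %


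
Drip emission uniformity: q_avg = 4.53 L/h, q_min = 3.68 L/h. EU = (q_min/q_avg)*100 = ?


EU = (q_min/q_avg)*100 = (3.68/4.53)*100 = 81.2362%

81.2362 %


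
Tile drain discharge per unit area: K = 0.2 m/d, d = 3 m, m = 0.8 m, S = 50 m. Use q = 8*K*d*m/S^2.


q = 8*K*d*m/S^2
q = 8*0.2*3*0.8/50^2
q = 3.8400 / 2500

0.0015 m/d


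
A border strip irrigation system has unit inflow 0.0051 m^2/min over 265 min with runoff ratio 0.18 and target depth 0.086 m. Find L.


L = q*t/((1+r)*Z)
L = 0.0051*265/((1+0.18)*0.086)
L = 1.3515/0.10148

13.3179 m


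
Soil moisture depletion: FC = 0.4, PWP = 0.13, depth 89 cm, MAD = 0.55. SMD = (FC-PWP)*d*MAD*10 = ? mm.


SMD = (FC - PWP) * d * MAD * 10
SMD = (0.4 - 0.13) * 89 * 0.55 * 10
SMD = 0.2700 * 89 * 0.55 * 10

132.1650 mm


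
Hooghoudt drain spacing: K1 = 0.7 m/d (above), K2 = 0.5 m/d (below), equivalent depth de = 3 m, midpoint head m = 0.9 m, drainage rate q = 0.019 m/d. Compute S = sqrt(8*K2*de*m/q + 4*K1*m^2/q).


S^2 = 8*K2*de*m/q + 4*K1*m^2/q
S^2 = 8*0.5*3*0.9/0.019 + 4*0.7*0.9^2/0.019
S = sqrt(687.7895)

26.2257 m


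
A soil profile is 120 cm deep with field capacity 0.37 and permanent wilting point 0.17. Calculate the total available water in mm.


AWC = (FC - PWP) * d * 10
AWC = (0.37 - 0.17) * 120 * 10
AWC = 0.2000 * 120 * 10

240.0000 mm


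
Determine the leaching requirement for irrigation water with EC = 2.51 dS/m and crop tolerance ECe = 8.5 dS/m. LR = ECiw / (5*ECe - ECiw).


LR = ECiw / (5*ECe - ECiw)
LR = 2.51 / (5*8.5 - 2.51)
LR = 2.51 / 39.9900

0.0628


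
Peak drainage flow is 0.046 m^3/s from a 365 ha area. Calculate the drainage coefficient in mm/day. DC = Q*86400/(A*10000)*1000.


DC = Q * 86400 / (A * 10000) * 1000
DC = 0.046 * 86400 / (365 * 10000) * 1000
DC = 3974400.0000 / 3650000

1.0889 mm/day


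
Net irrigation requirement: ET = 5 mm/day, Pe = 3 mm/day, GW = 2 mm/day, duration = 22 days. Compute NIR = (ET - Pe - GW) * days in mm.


Daily deficit = ET - Pe - GW = 5 - 3 - 2 = 0 mm/day
NIR = 0 * 22 = 0 mm

0 mm


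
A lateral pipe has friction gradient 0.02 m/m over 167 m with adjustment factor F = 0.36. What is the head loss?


hf = J * L * F = 0.02 * 167 * 0.36 = 1.2024 m

1.2024 m


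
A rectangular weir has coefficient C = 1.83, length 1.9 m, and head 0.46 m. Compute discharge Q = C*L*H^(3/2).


Q = C * L * H^(3/2) = 1.83 * 1.9 * 0.46^1.5 = 1.83 * 1.9 * 0.311987

1.0848 m^3/s


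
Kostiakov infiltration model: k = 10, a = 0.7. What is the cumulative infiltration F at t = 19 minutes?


F = k * t^a = 10 * 19^0.7
F = 10 * 7.854662

78.5466 mm


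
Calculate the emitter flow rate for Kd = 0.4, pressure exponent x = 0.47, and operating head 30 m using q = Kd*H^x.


q = Kd * H^x = 0.4 * 30^0.47 = 0.4 * 4.945919

1.9784 L/h


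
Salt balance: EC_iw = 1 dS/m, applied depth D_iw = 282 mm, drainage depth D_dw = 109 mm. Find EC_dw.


EC_dw = EC_iw * D_iw / D_dw
EC_dw = 1 * 282 / 109
EC_dw = 282 / 109

2.5872 dS/m


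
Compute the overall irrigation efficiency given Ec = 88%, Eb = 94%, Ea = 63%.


Ec = 0.88, Eb = 0.94, Ea = 0.63
E = 0.88 * 0.94 * 0.63 * 100 = 52.1136%

52.1136 %


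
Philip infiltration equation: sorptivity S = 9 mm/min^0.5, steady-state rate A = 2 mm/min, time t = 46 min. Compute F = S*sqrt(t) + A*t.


F = S*sqrt(t) + A*t
F = 9*sqrt(46) + 2*46
F = 9*6.782330 + 92

153.0410 mm


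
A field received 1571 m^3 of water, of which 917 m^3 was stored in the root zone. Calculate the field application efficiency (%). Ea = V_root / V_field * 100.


Ea = V_root / V_field * 100 = 917 / 1571 * 100 = 58.3705%

58.3705 %


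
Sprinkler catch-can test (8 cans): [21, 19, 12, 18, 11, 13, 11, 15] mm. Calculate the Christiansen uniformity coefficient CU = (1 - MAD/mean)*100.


mean = 15.000000 mm
MAD = 3.250000 mm
CU = (1 - 3.250000/15.000000)*100

78.3333 %


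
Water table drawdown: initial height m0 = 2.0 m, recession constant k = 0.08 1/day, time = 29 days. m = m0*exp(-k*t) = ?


m = m0 * exp(-k*t)
m = 2.0 * exp(-0.08 * 29)
m = 2.0 * exp(-2.3200)

0.1965 m


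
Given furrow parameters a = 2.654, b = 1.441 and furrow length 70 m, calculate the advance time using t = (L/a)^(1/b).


t = (L/a)^(1/b)
t = (70/2.654)^(1/1.441)
t = 26.375283^(1/1.441)

9.6885 min


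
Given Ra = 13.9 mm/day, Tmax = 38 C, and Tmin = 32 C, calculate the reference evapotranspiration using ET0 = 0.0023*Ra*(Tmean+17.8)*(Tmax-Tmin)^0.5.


Tmean = (Tmax + Tmin)/2 = (38 + 32)/2 = 35.0
ET0 = 0.0023 * 13.9 * (35.0 + 17.8) * sqrt(38 - 32)
ET0 = 0.0023 * 13.9 * 52.8 * 2.449490

4.1348 mm/day


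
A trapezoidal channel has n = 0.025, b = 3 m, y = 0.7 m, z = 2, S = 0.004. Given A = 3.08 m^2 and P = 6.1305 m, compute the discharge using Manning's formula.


R = A/P = 3.08/6.1305 = 0.502406
Q = (1/0.025) * 3.08 * 0.502406^(2/3) * 0.004^0.5

4.9243 m^3/s


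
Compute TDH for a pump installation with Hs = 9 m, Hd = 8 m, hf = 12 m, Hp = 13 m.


TDH = Hs + Hd + hf + Hp = 9 + 8 + 12 + 13 = 42

42 m


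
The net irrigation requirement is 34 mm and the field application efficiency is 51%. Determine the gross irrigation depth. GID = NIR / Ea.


Ea = 51% = 0.51
GID = NIR / Ea = 34 / 0.51 = 66.6667 mm

66.6667 mm


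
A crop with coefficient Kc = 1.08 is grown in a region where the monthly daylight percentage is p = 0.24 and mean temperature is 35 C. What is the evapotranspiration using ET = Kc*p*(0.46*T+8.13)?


ET = Kc * p * (0.46*T + 8.13)
ET = 1.08 * 0.24 * (0.46*35 + 8.13)
ET = 1.08 * 0.24 * 24.2300

6.2804 mm/day


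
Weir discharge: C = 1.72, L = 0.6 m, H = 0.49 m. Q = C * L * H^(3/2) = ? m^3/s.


Q = C * L * H^(3/2) = 1.72 * 0.6 * 0.49^1.5 = 1.72 * 0.6 * 0.343000

0.3540 m^3/s


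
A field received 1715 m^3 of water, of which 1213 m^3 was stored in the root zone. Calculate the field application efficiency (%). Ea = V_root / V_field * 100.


Ea = V_root / V_field * 100 = 1213 / 1715 * 100 = 70.7289%

70.7289 %


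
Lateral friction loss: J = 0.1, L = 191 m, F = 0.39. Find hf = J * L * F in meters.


hf = J * L * F = 0.1 * 191 * 0.39 = 7.4490 m

7.4490 m


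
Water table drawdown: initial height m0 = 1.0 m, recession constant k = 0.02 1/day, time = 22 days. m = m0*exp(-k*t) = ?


m = m0 * exp(-k*t)
m = 1.0 * exp(-0.02 * 22)
m = 1.0 * exp(-0.4400)

0.6440 m


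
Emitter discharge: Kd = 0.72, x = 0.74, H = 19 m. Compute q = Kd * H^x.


q = Kd * H^x = 0.72 * 19^0.74 = 0.72 * 8.836447

6.3622 L/h


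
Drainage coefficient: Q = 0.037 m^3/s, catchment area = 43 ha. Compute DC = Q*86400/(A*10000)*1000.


DC = Q * 86400 / (A * 10000) * 1000
DC = 0.037 * 86400 / (43 * 10000) * 1000
DC = 3196800.0000 / 430000

7.4344 mm/day


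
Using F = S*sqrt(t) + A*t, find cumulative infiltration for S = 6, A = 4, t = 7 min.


F = S*sqrt(t) + A*t
F = 6*sqrt(7) + 4*7
F = 6*2.645751 + 28

43.8745 mm


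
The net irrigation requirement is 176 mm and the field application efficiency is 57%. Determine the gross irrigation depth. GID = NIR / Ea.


Ea = 57% = 0.57
GID = NIR / Ea = 176 / 0.57 = 308.7719 mm

308.7719 mm


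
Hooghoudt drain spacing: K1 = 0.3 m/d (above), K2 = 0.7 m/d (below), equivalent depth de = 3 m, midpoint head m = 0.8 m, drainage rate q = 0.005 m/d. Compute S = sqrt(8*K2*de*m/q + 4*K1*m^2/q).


S^2 = 8*K2*de*m/q + 4*K1*m^2/q
S^2 = 8*0.7*3*0.8/0.005 + 4*0.3*0.8^2/0.005
S = sqrt(2841.6000)

53.3067 m


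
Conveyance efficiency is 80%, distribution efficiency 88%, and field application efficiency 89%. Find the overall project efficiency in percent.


Ec = 0.8, Eb = 0.88, Ea = 0.89
E = 0.8 * 0.88 * 0.89 * 100 = 62.6560%

62.6560 %


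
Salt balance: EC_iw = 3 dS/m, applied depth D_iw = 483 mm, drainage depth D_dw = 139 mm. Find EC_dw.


EC_dw = EC_iw * D_iw / D_dw
EC_dw = 3 * 483 / 139
EC_dw = 1449 / 139

10.4245 dS/m


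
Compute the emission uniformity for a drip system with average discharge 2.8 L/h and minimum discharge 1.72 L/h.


EU = (q_min/q_avg)*100 = (1.72/2.8)*100 = 61.4286%

61.4286 %


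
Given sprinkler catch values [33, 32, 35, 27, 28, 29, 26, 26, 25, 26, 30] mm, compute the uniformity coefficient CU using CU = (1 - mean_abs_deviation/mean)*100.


mean = 28.818182 mm
MAD = 2.710744 mm
CU = (1 - 2.710744/28.818182)*100

90.5936 %


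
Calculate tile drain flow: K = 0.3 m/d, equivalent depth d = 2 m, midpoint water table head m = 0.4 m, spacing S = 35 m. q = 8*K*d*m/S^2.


q = 8*K*d*m/S^2
q = 8*0.3*2*0.4/35^2
q = 1.9200 / 1225

0.0016 m/d


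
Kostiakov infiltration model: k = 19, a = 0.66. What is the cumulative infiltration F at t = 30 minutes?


F = k * t^a = 19 * 30^0.66
F = 19 * 9.438436

179.3303 mm


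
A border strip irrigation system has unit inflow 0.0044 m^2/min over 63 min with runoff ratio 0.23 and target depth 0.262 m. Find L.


L = q*t/((1+r)*Z)
L = 0.0044*63/((1+0.23)*0.262)
L = 0.2772/0.32226

0.8602 m


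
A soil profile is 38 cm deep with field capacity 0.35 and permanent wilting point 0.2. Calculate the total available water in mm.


AWC = (FC - PWP) * d * 10
AWC = (0.35 - 0.2) * 38 * 10
AWC = 0.1500 * 38 * 10

57.0000 mm


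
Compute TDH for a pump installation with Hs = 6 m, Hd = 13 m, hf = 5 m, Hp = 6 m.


TDH = Hs + Hd + hf + Hp = 6 + 13 + 5 + 6 = 30

30 m


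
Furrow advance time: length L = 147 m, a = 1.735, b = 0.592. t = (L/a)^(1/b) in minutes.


t = (L/a)^(1/b)
t = (147/1.735)^(1/0.592)
t = 84.726225^(1/0.592)

1806.2877 min


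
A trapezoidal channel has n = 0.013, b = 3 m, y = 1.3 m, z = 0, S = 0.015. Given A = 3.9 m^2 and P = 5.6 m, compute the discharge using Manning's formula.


R = A/P = 3.9/5.6 = 0.696429
Q = (1/0.013) * 3.9 * 0.696429^(2/3) * 0.015^0.5

28.8681 m^3/s


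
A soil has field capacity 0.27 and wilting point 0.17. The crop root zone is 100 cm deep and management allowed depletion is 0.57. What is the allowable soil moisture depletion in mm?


SMD = (FC - PWP) * d * MAD * 10
SMD = (0.27 - 0.17) * 100 * 0.57 * 10
SMD = 0.1000 * 100 * 0.57 * 10

57.0000 mm


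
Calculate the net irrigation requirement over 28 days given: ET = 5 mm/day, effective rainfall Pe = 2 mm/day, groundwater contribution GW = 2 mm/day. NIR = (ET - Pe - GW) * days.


Daily deficit = ET - Pe - GW = 5 - 2 - 2 = 1 mm/day
NIR = 1 * 28 = 28 mm

28.0000 mm


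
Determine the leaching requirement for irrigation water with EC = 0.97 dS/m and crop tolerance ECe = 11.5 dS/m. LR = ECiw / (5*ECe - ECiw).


LR = ECiw / (5*ECe - ECiw)
LR = 0.97 / (5*11.5 - 0.97)
LR = 0.97 / 56.5300

0.0172


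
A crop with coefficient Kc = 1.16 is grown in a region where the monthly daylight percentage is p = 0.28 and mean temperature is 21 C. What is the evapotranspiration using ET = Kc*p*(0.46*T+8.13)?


ET = Kc * p * (0.46*T + 8.13)
ET = 1.16 * 0.28 * (0.46*21 + 8.13)
ET = 1.16 * 0.28 * 17.7900

5.7782 mm/day


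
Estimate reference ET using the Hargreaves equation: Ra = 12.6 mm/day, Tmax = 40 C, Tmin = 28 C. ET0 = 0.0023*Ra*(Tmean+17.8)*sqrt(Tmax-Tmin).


Tmean = (Tmax + Tmin)/2 = (40 + 28)/2 = 34.0
ET0 = 0.0023 * 12.6 * (34.0 + 17.8) * sqrt(40 - 28)
ET0 = 0.0023 * 12.6 * 51.8 * 3.464102

5.2002 mm/day


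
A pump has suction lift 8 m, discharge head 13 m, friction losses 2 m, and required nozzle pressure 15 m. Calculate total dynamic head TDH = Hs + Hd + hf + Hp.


TDH = Hs + Hd + hf + Hp = 8 + 13 + 2 + 15 = 38

38 m


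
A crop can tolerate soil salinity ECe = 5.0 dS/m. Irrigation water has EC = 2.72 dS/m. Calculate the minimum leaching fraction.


LR = ECiw / (5*ECe - ECiw)
LR = 2.72 / (5*5.0 - 2.72)
LR = 2.72 / 22.2800

0.1221


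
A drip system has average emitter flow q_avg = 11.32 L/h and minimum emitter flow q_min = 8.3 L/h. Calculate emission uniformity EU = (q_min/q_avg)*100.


EU = (q_min/q_avg)*100 = (8.3/11.32)*100 = 73.3216%

73.3216 %


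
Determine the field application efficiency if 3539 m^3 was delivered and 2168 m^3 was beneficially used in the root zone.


Ea = V_root / V_field * 100 = 2168 / 3539 * 100 = 61.2602%

61.2602 %


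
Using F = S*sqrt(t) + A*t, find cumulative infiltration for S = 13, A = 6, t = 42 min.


F = S*sqrt(t) + A*t
F = 13*sqrt(42) + 6*42
F = 13*6.480741 + 252

336.2496 mm


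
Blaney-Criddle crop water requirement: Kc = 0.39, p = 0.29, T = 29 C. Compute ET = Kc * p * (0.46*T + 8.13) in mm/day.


ET = Kc * p * (0.46*T + 8.13)
ET = 0.39 * 0.29 * (0.46*29 + 8.13)
ET = 0.39 * 0.29 * 21.4700

2.4283 mm/day


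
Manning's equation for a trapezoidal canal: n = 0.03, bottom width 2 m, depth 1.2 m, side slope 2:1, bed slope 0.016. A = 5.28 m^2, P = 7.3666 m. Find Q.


R = A/P = 5.28/7.3666 = 0.716749
Q = (1/0.03) * 5.28 * 0.716749^(2/3) * 0.016^0.5

17.8300 m^3/s


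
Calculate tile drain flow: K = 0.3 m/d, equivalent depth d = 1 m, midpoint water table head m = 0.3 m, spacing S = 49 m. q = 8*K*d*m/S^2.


q = 8*K*d*m/S^2
q = 8*0.3*1*0.3/49^2
q = 0.7200 / 2401

2.9988e-04 m/d


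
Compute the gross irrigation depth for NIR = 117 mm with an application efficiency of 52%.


Ea = 52% = 0.52
GID = NIR / Ea = 117 / 0.52 = 225.0000 mm

225.0000 mm


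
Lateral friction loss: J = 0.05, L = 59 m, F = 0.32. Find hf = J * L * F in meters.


hf = J * L * F = 0.05 * 59 * 0.32 = 0.9440 m

0.9440 m


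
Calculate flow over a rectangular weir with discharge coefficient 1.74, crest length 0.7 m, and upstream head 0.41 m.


Q = C * L * H^(3/2) = 1.74 * 0.7 * 0.41^1.5 = 1.74 * 0.7 * 0.262528

0.3198 m^3/s


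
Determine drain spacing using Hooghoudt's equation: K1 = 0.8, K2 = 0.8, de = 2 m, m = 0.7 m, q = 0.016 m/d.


S^2 = 8*K2*de*m/q + 4*K1*m^2/q
S^2 = 8*0.8*2*0.7/0.016 + 4*0.8*0.7^2/0.016
S = sqrt(658.0000)

25.6515 m


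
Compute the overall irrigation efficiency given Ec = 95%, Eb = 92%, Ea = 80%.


Ec = 0.95, Eb = 0.92, Ea = 0.8
E = 0.95 * 0.92 * 0.8 * 100 = 69.9200%

69.9200 %


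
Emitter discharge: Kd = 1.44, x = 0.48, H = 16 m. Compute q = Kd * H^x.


q = Kd * H^x = 1.44 * 16^0.48 = 1.44 * 3.784231

5.4493 L/h


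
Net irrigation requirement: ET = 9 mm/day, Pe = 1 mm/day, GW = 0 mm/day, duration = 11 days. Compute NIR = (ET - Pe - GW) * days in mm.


Daily deficit = ET - Pe - GW = 9 - 1 - 0 = 8 mm/day
NIR = 8 * 11 = 88 mm

88.0000 mm


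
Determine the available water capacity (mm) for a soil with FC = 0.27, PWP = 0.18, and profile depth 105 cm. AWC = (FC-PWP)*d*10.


AWC = (FC - PWP) * d * 10
AWC = (0.27 - 0.18) * 105 * 10
AWC = 0.0900 * 105 * 10

94.5000 mm


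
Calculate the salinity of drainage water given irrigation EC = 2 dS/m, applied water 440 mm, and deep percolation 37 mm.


EC_dw = EC_iw * D_iw / D_dw
EC_dw = 2 * 440 / 37
EC_dw = 880 / 37

23.7838 dS/m


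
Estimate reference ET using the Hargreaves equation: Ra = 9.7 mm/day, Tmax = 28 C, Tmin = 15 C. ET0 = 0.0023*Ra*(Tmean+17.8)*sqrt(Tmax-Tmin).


Tmean = (Tmax + Tmin)/2 = (28 + 15)/2 = 21.5
ET0 = 0.0023 * 9.7 * (21.5 + 17.8) * sqrt(28 - 15)
ET0 = 0.0023 * 9.7 * 39.3 * 3.605551

3.1613 mm/day


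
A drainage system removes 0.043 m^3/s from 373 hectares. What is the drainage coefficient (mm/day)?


DC = Q * 86400 / (A * 10000) * 1000
DC = 0.043 * 86400 / (373 * 10000) * 1000
DC = 3715200.0000 / 3730000

0.9960 mm/day


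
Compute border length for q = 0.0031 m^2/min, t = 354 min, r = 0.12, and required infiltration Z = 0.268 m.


L = q*t/((1+r)*Z)
L = 0.0031*354/((1+0.12)*0.268)
L = 1.0974/0.30016

3.6561 m


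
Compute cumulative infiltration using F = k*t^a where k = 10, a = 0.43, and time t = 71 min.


F = k * t^a = 10 * 71^0.43
F = 10 * 6.252318

62.5232 mm


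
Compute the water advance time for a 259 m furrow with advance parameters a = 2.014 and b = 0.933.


t = (L/a)^(1/b)
t = (259/2.014)^(1/0.933)
t = 128.599801^(1/0.933)

182.2669 min


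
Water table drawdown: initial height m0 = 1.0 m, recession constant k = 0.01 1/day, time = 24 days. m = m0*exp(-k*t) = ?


m = m0 * exp(-k*t)
m = 1.0 * exp(-0.01 * 24)
m = 1.0 * exp(-0.2400)

0.7866 m


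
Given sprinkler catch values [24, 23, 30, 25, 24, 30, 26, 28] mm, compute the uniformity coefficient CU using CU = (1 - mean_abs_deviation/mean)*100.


mean = 26.250000 mm
MAD = 2.312500 mm
CU = (1 - 2.312500/26.250000)*100

91.1905 %


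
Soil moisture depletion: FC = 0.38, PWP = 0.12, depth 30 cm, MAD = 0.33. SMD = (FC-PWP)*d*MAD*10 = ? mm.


SMD = (FC - PWP) * d * MAD * 10
SMD = (0.38 - 0.12) * 30 * 0.33 * 10
SMD = 0.2600 * 30 * 0.33 * 10

25.7400 mm


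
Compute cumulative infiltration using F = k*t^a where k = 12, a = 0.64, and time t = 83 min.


F = k * t^a = 12 * 83^0.64
F = 12 * 16.912584

202.9510 mm
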